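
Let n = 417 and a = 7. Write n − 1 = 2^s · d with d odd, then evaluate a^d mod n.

325

n − 1 = 416 = 2^5 · 13, so s = 5 and d = 13.
By repeated squaring, 7^13 ≡ 325 (mod 417).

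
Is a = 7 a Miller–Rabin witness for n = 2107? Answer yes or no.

yes

n − 1 = 2106 = 2^1 · 1053, so s = 1 and d = 1053.
Repeated squaring mod 2107: 7^1 ≡ 7, 7^2 ≡ 49, 7^4 ≡ 294, 7^8 ≡ 49, 7^16 ≡ 294, 7^32 ≡ 49, 7^64 ≡ 294, 7^128 ≡ 49, 7^256 ≡ 294, 7^512 ≡ 49, 7^1024 ≡ 294.
1053 = 1024 + 16 + 8 + 4 + 1, so 7^1053 ≡ 294·294·49·294·7 ≡ 343 (mod 2107).
x_0 = 7^1053 mod 2107 = 343.
x_0 ∉ {1, 2106} and s = 1, so 7 is a Miller–Rabin witness and 2107 is composite.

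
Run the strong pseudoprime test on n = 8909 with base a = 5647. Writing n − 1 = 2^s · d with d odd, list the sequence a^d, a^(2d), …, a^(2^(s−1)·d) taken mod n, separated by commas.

3950, 2841

n − 1 = 8908 = 2^2 · 2227, so s = 2 and d = 2227.
x_0 = 5647^2227 mod 8909 = 3950.
x_1 = 3950^2 mod 8909 = 2841.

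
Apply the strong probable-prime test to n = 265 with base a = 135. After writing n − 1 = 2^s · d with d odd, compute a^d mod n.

70

n − 1 = 264 = 2^3 · 33, so s = 3 and d = 33.
135^33 mod 265 = 70.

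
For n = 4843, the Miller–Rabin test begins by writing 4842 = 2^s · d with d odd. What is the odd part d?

Halving: 4842 → 2421; 2421 is odd.
So 4842 = 2^1 · 2421.

2421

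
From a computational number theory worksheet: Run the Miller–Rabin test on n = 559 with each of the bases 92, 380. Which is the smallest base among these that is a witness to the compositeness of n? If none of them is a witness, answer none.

none

n − 1 = 558 = 2^1 · 279, so s = 1 and d = 279.
Base 92: x_0 = 92^279 mod 559 = 1. x_0 = 1, so 92 is not a witness.
Base 380: x_0 = 380^279 mod 559 = 1. x_0 = 1, so 380 is not a witness.
No listed base is a witness for 559.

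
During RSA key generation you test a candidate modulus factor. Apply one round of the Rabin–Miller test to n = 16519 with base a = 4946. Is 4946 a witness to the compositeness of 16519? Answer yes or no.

no

n − 1 = 16518 = 2^1 · 8259, so s = 1 and d = 8259.
x_0 = 4946^8259 mod 16519 = 1.
x_0 = 1, so 4946 is not a witness.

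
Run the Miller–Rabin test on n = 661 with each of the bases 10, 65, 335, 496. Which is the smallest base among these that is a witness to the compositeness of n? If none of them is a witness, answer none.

none

n − 1 = 660 = 2^2 · 165, so s = 2 and d = 165.
Base 10: x_0 = 10^165 mod 661 = 106. x_0 is neither 1 nor 660, so continue squaring. x_1 = 106^2 mod 661 = 660. x_1 ≡ −1, so 10 is not a witness.
Base 65: x_0 = 65^165 mod 661 = 106. x_0 is neither 1 nor 660, so continue squaring. x_1 = 106^2 mod 661 = 660. x_1 ≡ −1, so 65 is not a witness.
Base 335: x_0 = 335^165 mod 661 = 106. x_0 is neither 1 nor 660, so continue squaring. x_1 = 106^2 mod 661 = 660. x_1 ≡ −1, so 335 is not a witness.
Base 496: x_0 = 496^165 mod 661 = 660. x_0 = 660 ≡ −1, so 496 is not a witness.
No listed base is a witness for 661.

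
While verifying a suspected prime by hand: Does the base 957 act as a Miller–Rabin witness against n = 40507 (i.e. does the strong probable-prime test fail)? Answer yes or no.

n − 1 = 40506 = 2^1 · 20253, so s = 1 and d = 20253.
x_0 = 957^20253 mod 40507 = 1.
x_0 = 1, so 957 is not a witness.

no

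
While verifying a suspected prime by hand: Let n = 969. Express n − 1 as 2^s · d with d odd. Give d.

Halving: 968 → 484 → 242 → 121; 121 is odd.
So 968 = 2^3 · 121.

121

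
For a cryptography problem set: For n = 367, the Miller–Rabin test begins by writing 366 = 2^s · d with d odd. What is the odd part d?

183

Halving: 366 → 183; 183 is odd.
So 366 = 2^1 · 183.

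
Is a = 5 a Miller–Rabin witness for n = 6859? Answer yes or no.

n − 1 = 6858 = 2^1 · 3429, so s = 1 and d = 3429.
By repeated squaring, 5^3429 ≡ 476 (mod 6859).
x_0 = 5^3429 mod 6859 = 476.
x_0 ∉ {1, 6858} and s = 1, so 5 is a Miller–Rabin witness and 6859 is composite.

yes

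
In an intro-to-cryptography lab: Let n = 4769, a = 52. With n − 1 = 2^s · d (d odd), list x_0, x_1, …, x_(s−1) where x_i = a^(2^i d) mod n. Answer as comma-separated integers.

3050, 2950, 3844, 1974, 403

n − 1 = 4768 = 2^5 · 149, so s = 5 and d = 149.
x_0 = 52^149 mod 4769 = 3050.
x_1 = 3050^2 mod 4769 = 2950.
x_2 = 2950^2 mod 4769 = 3844.
x_3 = 3844^2 mod 4769 = 1974.
x_4 = 1974^2 mod 4769 = 403.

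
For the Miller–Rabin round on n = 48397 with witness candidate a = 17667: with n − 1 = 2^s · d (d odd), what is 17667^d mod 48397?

48396

n − 1 = 48396 = 2^2 · 12099, so s = 2 and d = 12099.
Repeated squaring mod 48397: 17667^1 ≡ 17667, 17667^2 ≡ 10636, 17667^4 ≡ 20707, 17667^8 ≡ 30826, 17667^16 ≡ 15578, 17667^32 ≡ 11526, 17667^64 ≡ 47308, 17667^128 ≡ 24393, 17667^256 ≡ 25731, 17667^512 ≡ 13401, 17667^1024 ≡ 33931, 17667^2048 ≡ 44925, 17667^4096 ≡ 3931, 17667^8192 ≡ 14118.
12099 = 8192 + 2048 + 1024 + 512 + 256 + 64 + 2 + 1, so 17667^12099 ≡ 14118·44925·33931·13401·25731·47308·10636·17667 ≡ 48396 (mod 48397).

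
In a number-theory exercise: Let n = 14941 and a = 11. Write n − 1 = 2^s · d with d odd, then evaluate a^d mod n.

n − 1 = 14940 = 2^2 · 3735, so s = 2 and d = 3735.
Repeated squaring mod 14941: 11^1 ≡ 11, 11^2 ≡ 121, 11^4 ≡ 14641, 11^8 ≡ 354, 11^16 ≡ 5788, 11^32 ≡ 3222, 11^64 ≡ 12230, 11^128 ≡ 13490, 11^256 ≡ 13661, 11^512 ≡ 9831, 11^1024 ≡ 10173, 11^2048 ≡ 8563.
3735 = 2048 + 1024 + 512 + 128 + 16 + 4 + 2 + 1, so 11^3735 ≡ 8563·10173·9831·13490·5788·14641·121·11 ≡ 3470 (mod 14941).

3470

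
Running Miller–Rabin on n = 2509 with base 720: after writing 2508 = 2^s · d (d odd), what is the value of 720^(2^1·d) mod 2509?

n − 1 = 2508 = 2^2 · 627, so s = 2 and d = 627.
Repeated squaring mod 2509: 720^1 ≡ 720, 720^2 ≡ 1546, 720^4 ≡ 1548, 720^8 ≡ 209, 720^16 ≡ 1028, 720^32 ≡ 495, 720^64 ≡ 1652, 720^128 ≡ 1821, 720^256 ≡ 1652, 720^512 ≡ 1821.
627 = 512 + 64 + 32 + 16 + 2 + 1, so 720^627 ≡ 1821·1652·495·1028·1546·720 ≡ 125 (mod 2509).
x_0 = 125.
x_1 = 125^2 mod 2509 = 571.

571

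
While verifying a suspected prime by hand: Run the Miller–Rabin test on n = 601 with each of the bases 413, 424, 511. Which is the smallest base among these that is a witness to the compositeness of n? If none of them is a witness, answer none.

n − 1 = 600 = 2^3 · 75, so s = 3 and d = 75.
Base 413: x_0 = 413^75 mod 601 = 600. x_0 = 600 ≡ −1, so 413 is not a witness.
Base 424: x_0 = 424^75 mod 601 = 163. x_0 is neither 1 nor 600, so continue squaring. x_1 = 163^2 mod 601 = 125. x_2 = 125^2 mod 601 = 600. x_2 ≡ −1, so 424 is not a witness.
Base 511: x_0 = 511^75 mod 601 = 476. x_0 is neither 1 nor 600, so continue squaring. x_1 = 476^2 mod 601 = 600. x_1 ≡ −1, so 511 is not a witness.
No listed base is a witness for 601.

none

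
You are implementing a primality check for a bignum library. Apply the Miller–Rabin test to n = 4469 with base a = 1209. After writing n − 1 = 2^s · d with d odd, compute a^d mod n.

3682

n − 1 = 4468 = 2^2 · 1117, so s = 2 and d = 1117.
1209^1117 mod 4469 = 3682.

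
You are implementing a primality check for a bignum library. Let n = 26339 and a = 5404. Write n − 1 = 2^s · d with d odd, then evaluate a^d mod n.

n − 1 = 26338 = 2^1 · 13169, so s = 1 and d = 13169.
By repeated squaring, 5404^13169 ≡ 26338 (mod 26339).

26338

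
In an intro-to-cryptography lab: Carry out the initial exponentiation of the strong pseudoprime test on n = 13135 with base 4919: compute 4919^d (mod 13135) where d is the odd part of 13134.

2789

n − 1 = 13134 = 2^1 · 6567, so s = 1 and d = 6567.
4919^6567 mod 13135 = 2789.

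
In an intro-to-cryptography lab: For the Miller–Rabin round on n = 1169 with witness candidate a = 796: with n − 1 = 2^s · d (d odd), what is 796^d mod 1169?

n − 1 = 1168 = 2^4 · 73, so s = 4 and d = 73.
796^73 mod 1169 = 677.

677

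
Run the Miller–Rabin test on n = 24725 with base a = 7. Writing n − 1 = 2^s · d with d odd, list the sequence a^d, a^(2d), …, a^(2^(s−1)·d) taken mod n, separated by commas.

11832, 3274

n − 1 = 24724 = 2^2 · 6181, so s = 2 and d = 6181.
x_0 = 7^6181 mod 24725 = 11832.
x_1 = 11832^2 mod 24725 = 3274.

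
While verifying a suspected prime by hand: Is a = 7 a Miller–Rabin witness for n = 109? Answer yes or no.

no

n − 1 = 108 = 2^2 · 27, so s = 2 and d = 27.
By repeated squaring, 7^27 ≡ 1 (mod 109).
x_0 = 7^27 mod 109 = 1.
x_0 = 1, so 7 is not a witness.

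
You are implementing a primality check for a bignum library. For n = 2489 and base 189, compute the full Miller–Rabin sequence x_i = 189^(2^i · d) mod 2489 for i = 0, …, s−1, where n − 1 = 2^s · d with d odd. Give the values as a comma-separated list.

n − 1 = 2488 = 2^3 · 311, so s = 3 and d = 311.
x_0 = 189^311 mod 2489 = 189.
x_1 = 189^2 mod 2489 = 875.
x_2 = 875^2 mod 2489 = 1502.

189, 875, 1502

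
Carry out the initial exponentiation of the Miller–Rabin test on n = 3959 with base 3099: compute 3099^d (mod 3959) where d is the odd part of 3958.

n − 1 = 3958 = 2^1 · 1979, so s = 1 and d = 1979.
3099^1979 mod 3959 = 2853.

2853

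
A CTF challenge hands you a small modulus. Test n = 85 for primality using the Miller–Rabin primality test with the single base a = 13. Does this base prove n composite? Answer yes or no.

no

n − 1 = 84 = 2^2 · 21, so s = 2 and d = 21.
x_0 = 13^21 mod 85 = 13.
x_0 is neither 1 nor 84, so continue squaring.
x_1 = 13^2 mod 85 = 84.
x_1 ≡ −1, so 13 is not a witness.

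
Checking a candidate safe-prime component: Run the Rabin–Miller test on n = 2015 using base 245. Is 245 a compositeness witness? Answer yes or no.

n − 1 = 2014 = 2^1 · 1007, so s = 1 and d = 1007.
x_0 = 245^1007 mod 2015 = 1280.
x_0 ∉ {1, 2014} and s = 1, so 245 is a Miller–Rabin witness and 2015 is composite.

yes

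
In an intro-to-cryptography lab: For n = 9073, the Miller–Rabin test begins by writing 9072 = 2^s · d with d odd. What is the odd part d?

567

Halving: 9072 → 4536 → 2268 → 1134 → 567; 567 is odd.
So 9072 = 2^4 · 567.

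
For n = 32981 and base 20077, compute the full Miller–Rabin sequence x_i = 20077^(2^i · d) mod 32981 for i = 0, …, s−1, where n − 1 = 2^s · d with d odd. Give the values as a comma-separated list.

6869, 20331

n − 1 = 32980 = 2^2 · 8245, so s = 2 and d = 8245.
x_0 = 20077^8245 mod 32981 = 6869.
x_1 = 6869^2 mod 32981 = 20331.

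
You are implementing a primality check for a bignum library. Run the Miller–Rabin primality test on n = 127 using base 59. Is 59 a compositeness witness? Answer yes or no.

n − 1 = 126 = 2^1 · 63, so s = 1 and d = 63.
Repeated squaring mod 127: 59^1 ≡ 59, 59^2 ≡ 52, 59^4 ≡ 37, 59^8 ≡ 99, 59^16 ≡ 22, 59^32 ≡ 103.
63 = 32 + 16 + 8 + 4 + 2 + 1, so 59^63 ≡ 103·22·99·37·52·59 ≡ 126 (mod 127).
x_0 = 59^63 mod 127 = 126.
x_0 = 126 ≡ −1, so 59 is not a witness.

no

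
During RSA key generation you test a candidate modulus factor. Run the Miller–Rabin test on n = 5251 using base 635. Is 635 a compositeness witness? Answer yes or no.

n − 1 = 5250 = 2^1 · 2625, so s = 1 and d = 2625.
x_0 = 635^2625 mod 5251 = 4106.
x_0 ∉ {1, 5250} and s = 1, so 635 is a Miller–Rabin witness and 5251 is composite.

yes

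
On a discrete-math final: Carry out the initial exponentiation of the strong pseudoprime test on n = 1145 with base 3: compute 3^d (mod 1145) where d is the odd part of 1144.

n − 1 = 1144 = 2^3 · 143, so s = 3 and d = 143.
3^143 mod 1145 = 387.

387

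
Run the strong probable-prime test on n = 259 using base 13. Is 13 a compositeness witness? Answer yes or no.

n − 1 = 258 = 2^1 · 129, so s = 1 and d = 129.
By repeated squaring, 13^129 ≡ 97 (mod 259).
x_0 = 13^129 mod 259 = 97.
x_0 ∉ {1, 258} and s = 1, so 13 is a Miller–Rabin witness and 259 is composite.

yes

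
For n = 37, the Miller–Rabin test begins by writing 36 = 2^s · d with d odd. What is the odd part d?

Halving: 36 → 18 → 9; 9 is odd.
So 36 = 2^2 · 9.

9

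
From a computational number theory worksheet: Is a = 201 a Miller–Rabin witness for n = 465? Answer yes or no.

yes

n − 1 = 464 = 2^4 · 29, so s = 4 and d = 29.
x_0 = 201^29 mod 465 = 246.
x_0 is neither 1 nor 464, so continue squaring.
x_1 = 246^2 mod 465 = 66.
x_2 = 66^2 mod 465 = 171.
x_3 = 171^2 mod 465 = 411.
Reached i = s−1 = 3 without hitting −1: 201 is a Miller–Rabin witness and 465 is composite.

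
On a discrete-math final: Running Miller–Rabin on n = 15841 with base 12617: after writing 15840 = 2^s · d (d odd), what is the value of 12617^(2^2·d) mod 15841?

1023

n − 1 = 15840 = 2^5 · 495, so s = 5 and d = 495.
x_0 = 12617^495 mod 15841 = 1798.
x_1 = 1798^2 mod 15841 = 1240.
x_2 = 1240^2 mod 15841 = 1023.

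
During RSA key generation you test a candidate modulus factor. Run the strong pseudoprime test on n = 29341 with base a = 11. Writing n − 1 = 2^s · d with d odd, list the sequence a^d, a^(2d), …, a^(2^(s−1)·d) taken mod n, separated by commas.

n − 1 = 29340 = 2^2 · 7335, so s = 2 and d = 7335.
x_0 = 11^7335 mod 29341 = 1331.
x_1 = 1331^2 mod 29341 = 11101.

1331, 11101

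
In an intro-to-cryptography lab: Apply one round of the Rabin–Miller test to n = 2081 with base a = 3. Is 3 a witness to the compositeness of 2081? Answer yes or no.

no

n − 1 = 2080 = 2^5 · 65, so s = 5 and d = 65.
x_0 = 3^65 mod 2081 = 888.
x_0 is neither 1 nor 2080, so continue squaring.
x_1 = 888^2 mod 2081 = 1926.
x_2 = 1926^2 mod 2081 = 1134.
x_3 = 1134^2 mod 2081 = 1979.
x_4 = 1979^2 mod 2081 = 2080.
x_4 ≡ −1, so 3 is not a witness.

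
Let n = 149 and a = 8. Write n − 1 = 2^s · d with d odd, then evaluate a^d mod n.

n − 1 = 148 = 2^2 · 37, so s = 2 and d = 37.
8^37 mod 149 = 44.

44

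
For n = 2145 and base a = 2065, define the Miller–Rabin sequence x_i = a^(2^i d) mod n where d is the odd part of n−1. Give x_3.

n − 1 = 2144 = 2^5 · 67, so s = 5 and d = 67.
x_0 = 2065^67 mod 2145 = 145.
x_1 = 145^2 mod 2145 = 1720.
x_2 = 1720^2 mod 2145 = 445.
x_3 = 445^2 mod 2145 = 685.

685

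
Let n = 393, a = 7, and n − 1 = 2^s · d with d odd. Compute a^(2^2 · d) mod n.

7

n − 1 = 392 = 2^3 · 49, so s = 3 and d = 49.
x_0 = 7^49 mod 393 = 46.
x_1 = 46^2 mod 393 = 151.
x_2 = 151^2 mod 393 = 7.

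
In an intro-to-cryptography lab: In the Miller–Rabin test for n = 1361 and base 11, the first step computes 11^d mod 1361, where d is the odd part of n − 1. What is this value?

574

n − 1 = 1360 = 2^4 · 85, so s = 4 and d = 85.
By repeated squaring, 11^85 ≡ 574 (mod 1361).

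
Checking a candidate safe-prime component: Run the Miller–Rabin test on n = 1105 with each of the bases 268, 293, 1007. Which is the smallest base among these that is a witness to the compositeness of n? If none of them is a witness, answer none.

n − 1 = 1104 = 2^4 · 69, so s = 4 and d = 69.
Base 268: x_0 = 268^69 mod 1105 = 268. x_0 is neither 1 nor 1104, so continue squaring. x_1 = 268^2 mod 1105 = 1104. x_1 ≡ −1, so 268 is not a witness.
Base 293: x_0 = 293^69 mod 1105 = 463. x_0 is neither 1 nor 1104, so continue squaring. x_1 = 463^2 mod 1105 = 1104. x_1 ≡ −1, so 293 is not a witness.
Base 1007: x_0 = 1007^69 mod 1105 = 837. x_0 is neither 1 nor 1104, so continue squaring. x_1 = 837^2 mod 1105 = 1104. x_1 ≡ −1, so 1007 is not a witness.
No listed base is a witness for 1105.

none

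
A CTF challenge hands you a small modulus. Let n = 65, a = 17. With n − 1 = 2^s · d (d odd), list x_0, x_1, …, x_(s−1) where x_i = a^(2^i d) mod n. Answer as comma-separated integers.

17, 29, 61, 16, 61, 16

n − 1 = 64 = 2^6 · 1, so s = 6 and d = 1.
x_0 = 17^1 mod 65 = 17.
x_1 = 17^2 mod 65 = 29.
x_2 = 29^2 mod 65 = 61.
x_3 = 61^2 mod 65 = 16.
x_4 = 16^2 mod 65 = 61.
x_5 = 61^2 mod 65 = 16.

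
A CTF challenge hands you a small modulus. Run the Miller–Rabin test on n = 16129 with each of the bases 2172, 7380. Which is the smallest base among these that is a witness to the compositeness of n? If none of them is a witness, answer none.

n − 1 = 16128 = 2^8 · 63, so s = 8 and d = 63.
Base 2172: x_0 = 2172^63 mod 16129 = 1. x_0 = 1, so 2172 is not a witness.
Base 7380: x_0 = 7380^63 mod 16129 = 14731. x_0 is neither 1 nor 16128, so continue squaring. x_1 = 14731^2 mod 16129 = 2795. x_2 = 2795^2 mod 16129 = 5589. x_3 = 5589^2 mod 16129 = 11177. x_4 = 11177^2 mod 16129 = 6224. x_5 = 6224^2 mod 16129 = 12447. x_6 = 12447^2 mod 16129 = 8764. x_7 = 8764^2 mod 16129 = 1398. Reached i = s−1 = 7 without hitting −1: 7380 is a Miller–Rabin witness and 16129 is composite.
The smallest witness among the given bases is 7380.

7380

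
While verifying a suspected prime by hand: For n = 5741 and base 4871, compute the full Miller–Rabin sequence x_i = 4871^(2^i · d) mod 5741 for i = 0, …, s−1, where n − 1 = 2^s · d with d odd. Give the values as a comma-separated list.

5740, 1

n − 1 = 5740 = 2^2 · 1435, so s = 2 and d = 1435.
x_0 = 4871^1435 mod 5741 = 5740.
x_1 = 5740^2 mod 5741 = 1.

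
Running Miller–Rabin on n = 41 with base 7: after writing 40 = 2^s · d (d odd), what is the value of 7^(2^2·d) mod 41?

40

n − 1 = 40 = 2^3 · 5, so s = 3 and d = 5.
x_0 = 7^5 mod 41 = 38.
x_1 = 38^2 mod 41 = 9.
x_2 = 9^2 mod 41 = 40.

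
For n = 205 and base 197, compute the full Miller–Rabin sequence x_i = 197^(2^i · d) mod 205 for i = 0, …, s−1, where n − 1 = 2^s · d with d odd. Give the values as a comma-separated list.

n − 1 = 204 = 2^2 · 51, so s = 2 and d = 51.
x_0 = 197^51 mod 205 = 8.
x_1 = 8^2 mod 205 = 64.

8, 64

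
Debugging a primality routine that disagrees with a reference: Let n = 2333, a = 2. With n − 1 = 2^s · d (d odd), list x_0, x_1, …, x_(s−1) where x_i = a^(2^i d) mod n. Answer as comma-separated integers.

2225, 2332

n − 1 = 2332 = 2^2 · 583, so s = 2 and d = 583.
x_0 = 2^583 mod 2333 = 2225.
x_1 = 2225^2 mod 2333 = 2332.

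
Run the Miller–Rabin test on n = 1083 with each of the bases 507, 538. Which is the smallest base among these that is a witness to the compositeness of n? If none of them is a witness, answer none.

507

n − 1 = 1082 = 2^1 · 541, so s = 1 and d = 541.
Base 507: x_0 = 507^541 mod 1083 = 1020. x_0 ∉ {1, 1082} and s = 1, so 507 is a Miller–Rabin witness and 1083 is composite.
Base 538: x_0 = 538^541 mod 1083 = 82. x_0 ∉ {1, 1082} and s = 1, so 538 is a Miller–Rabin witness and 1083 is composite.
The smallest witness among the given bases is 507.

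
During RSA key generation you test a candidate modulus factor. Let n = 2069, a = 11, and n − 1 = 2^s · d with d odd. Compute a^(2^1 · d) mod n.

n − 1 = 2068 = 2^2 · 517, so s = 2 and d = 517.
x_0 = 11^517 mod 2069 = 1.
x_1 = 1^2 mod 2069 = 1.

1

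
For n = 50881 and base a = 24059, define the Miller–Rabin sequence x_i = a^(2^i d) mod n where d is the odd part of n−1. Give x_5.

12547

n − 1 = 50880 = 2^6 · 795, so s = 6 and d = 795.
x_0 = 24059^795 mod 50881 = 1526.
x_1 = 1526^2 mod 50881 = 39031.
x_2 = 39031^2 mod 50881 = 41821.
x_3 = 41821^2 mod 50881 = 12547.
x_4 = 12547^2 mod 50881 = 1395.
x_5 = 1395^2 mod 50881 = 12547.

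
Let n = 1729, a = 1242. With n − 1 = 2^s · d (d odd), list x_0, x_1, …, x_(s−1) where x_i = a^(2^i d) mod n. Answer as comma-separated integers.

n − 1 = 1728 = 2^6 · 27, so s = 6 and d = 27.
x_0 = 1242^27 mod 1729 = 1084.
x_1 = 1084^2 mod 1729 = 1065.
x_2 = 1065^2 mod 1729 = 1.
x_3 = 1^2 mod 1729 = 1.
x_4 = 1^2 mod 1729 = 1.
x_5 = 1^2 mod 1729 = 1.

1084, 1065, 1, 1, 1, 1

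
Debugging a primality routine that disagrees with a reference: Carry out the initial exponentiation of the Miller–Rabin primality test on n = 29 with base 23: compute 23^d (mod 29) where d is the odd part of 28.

1

n − 1 = 28 = 2^2 · 7, so s = 2 and d = 7.
Repeated squaring mod 29: 23^1 ≡ 23, 23^2 ≡ 7, 23^4 ≡ 20.
7 = 4 + 2 + 1, so 23^7 ≡ 20·7·23 ≡ 1 (mod 29).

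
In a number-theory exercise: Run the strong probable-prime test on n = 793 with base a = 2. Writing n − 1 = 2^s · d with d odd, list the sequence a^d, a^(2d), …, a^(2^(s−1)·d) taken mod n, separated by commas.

n − 1 = 792 = 2^3 · 99, so s = 3 and d = 99.
x_0 = 2^99 mod 793 = 281.
x_1 = 281^2 mod 793 = 454.
x_2 = 454^2 mod 793 = 729.

281, 454, 729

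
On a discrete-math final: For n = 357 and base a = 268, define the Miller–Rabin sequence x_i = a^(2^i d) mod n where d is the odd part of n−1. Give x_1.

n − 1 = 356 = 2^2 · 89, so s = 2 and d = 89.
x_0 = 268^89 mod 357 = 319.
x_1 = 319^2 mod 357 = 16.

16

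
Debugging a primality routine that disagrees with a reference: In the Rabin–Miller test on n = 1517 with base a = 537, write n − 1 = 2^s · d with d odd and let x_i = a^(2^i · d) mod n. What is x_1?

n − 1 = 1516 = 2^2 · 379, so s = 2 and d = 379.
x_0 = 537^379 mod 1517 = 277.
x_1 = 277^2 mod 1517 = 879.

879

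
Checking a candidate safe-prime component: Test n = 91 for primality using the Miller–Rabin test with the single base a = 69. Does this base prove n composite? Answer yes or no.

n − 1 = 90 = 2^1 · 45, so s = 1 and d = 45.
x_0 = 69^45 mod 91 = 90.
x_0 = 90 ≡ −1, so 69 is not a witness.

no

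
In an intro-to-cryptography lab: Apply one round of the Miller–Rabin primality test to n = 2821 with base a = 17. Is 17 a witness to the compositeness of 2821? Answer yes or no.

n − 1 = 2820 = 2^2 · 705, so s = 2 and d = 705.
x_0 = 17^705 mod 2821 = 2820.
x_0 = 2820 ≡ −1, so 17 is not a witness.

no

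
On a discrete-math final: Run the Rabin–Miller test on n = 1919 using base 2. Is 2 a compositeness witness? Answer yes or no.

yes

n − 1 = 1918 = 2^1 · 959, so s = 1 and d = 959.
x_0 = 2^959 mod 1919 = 1609.
x_0 ∉ {1, 1918} and s = 1, so 2 is a Miller–Rabin witness and 1919 is composite.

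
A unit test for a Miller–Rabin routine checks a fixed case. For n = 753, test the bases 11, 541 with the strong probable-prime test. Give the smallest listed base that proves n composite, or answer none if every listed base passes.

n − 1 = 752 = 2^4 · 47, so s = 4 and d = 47.
Base 11: x_0 = 11^47 mod 753 = 26. x_0 is neither 1 nor 752, so continue squaring. x_1 = 26^2 mod 753 = 676. x_2 = 676^2 mod 753 = 658. x_3 = 658^2 mod 753 = 742. Reached i = s−1 = 3 without hitting −1: 11 is a Miller–Rabin witness and 753 is composite.
Base 541: x_0 = 541^47 mod 753 = 709. x_0 is neither 1 nor 752, so continue squaring. x_1 = 709^2 mod 753 = 430. x_2 = 430^2 mod 753 = 415. x_3 = 415^2 mod 753 = 541. Reached i = s−1 = 3 without hitting −1: 541 is a Miller–Rabin witness and 753 is composite.
The smallest witness among the given bases is 11.

11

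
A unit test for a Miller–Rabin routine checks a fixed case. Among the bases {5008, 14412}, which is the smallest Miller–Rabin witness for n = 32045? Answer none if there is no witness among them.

5008

n − 1 = 32044 = 2^2 · 8011, so s = 2 and d = 8011.
Base 5008: x_0 = 5008^8011 mod 32045 = 25197. x_0 is neither 1 nor 32044, so continue squaring. x_1 = 25197^2 mod 32045 = 13269. Reached i = s−1 = 1 without hitting −1: 5008 is a Miller–Rabin witness and 32045 is composite.
Base 14412: x_0 = 14412^8011 mod 32045 = 27578. x_0 is neither 1 nor 32044, so continue squaring. x_1 = 27578^2 mod 32045 = 22099. Reached i = s−1 = 1 without hitting −1: 14412 is a Miller–Rabin witness and 32045 is composite.
The smallest witness among the given bases is 5008.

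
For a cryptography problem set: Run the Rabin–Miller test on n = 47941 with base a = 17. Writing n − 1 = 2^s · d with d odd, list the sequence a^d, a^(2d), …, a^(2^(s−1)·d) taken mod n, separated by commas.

n − 1 = 47940 = 2^2 · 11985, so s = 2 and d = 11985.
x_0 = 17^11985 mod 47941 = 41791.
x_1 = 41791^2 mod 47941 = 44992.

41791, 44992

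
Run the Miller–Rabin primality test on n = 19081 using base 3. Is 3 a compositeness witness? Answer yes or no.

no

n − 1 = 19080 = 2^3 · 2385, so s = 3 and d = 2385.
x_0 = 3^2385 mod 19081 = 2797.
x_0 is neither 1 nor 19080, so continue squaring.
x_1 = 2797^2 mod 19081 = 19080.
x_1 ≡ −1, so 3 is not a witness.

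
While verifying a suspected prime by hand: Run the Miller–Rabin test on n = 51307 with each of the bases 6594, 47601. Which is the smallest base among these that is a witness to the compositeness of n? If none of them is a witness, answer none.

n − 1 = 51306 = 2^1 · 25653, so s = 1 and d = 25653.
Base 6594: x_0 = 6594^25653 mod 51307 = 1. x_0 = 1, so 6594 is not a witness.
Base 47601: x_0 = 47601^25653 mod 51307 = 51306. x_0 = 51306 ≡ −1, so 47601 is not a witness.
No listed base is a witness for 51307.

none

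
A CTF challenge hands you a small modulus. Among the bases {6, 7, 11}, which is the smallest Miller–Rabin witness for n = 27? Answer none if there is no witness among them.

6

n − 1 = 26 = 2^1 · 13, so s = 1 and d = 13.
Base 6: x_0 = 6^13 mod 27 = 0. x_0 ∉ {1, 26} and s = 1, so 6 is a Miller–Rabin witness and 27 is composite.
Base 7: x_0 = 7^13 mod 27 = 25. x_0 ∉ {1, 26} and s = 1, so 7 is a Miller–Rabin witness and 27 is composite.
Base 11: x_0 = 11^13 mod 27 = 20. x_0 ∉ {1, 26} and s = 1, so 11 is a Miller–Rabin witness and 27 is composite.
The smallest witness among the given bases is 6.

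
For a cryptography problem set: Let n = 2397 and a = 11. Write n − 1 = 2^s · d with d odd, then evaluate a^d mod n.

1703

n − 1 = 2396 = 2^2 · 599, so s = 2 and d = 599.
Repeated squaring mod 2397: 11^1 ≡ 11, 11^2 ≡ 121, 11^4 ≡ 259, 11^8 ≡ 2362, 11^16 ≡ 1225, 11^32 ≡ 103, 11^64 ≡ 1021, 11^128 ≡ 2143, 11^256 ≡ 2194, 11^512 ≡ 460.
599 = 512 + 64 + 16 + 4 + 2 + 1, so 11^599 ≡ 460·1021·1225·259·121·11 ≡ 1703 (mod 2397).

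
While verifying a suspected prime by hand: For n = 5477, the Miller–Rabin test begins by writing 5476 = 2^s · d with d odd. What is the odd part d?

Halving: 5476 → 2738 → 1369; 1369 is odd.
So 5476 = 2^2 · 1369.

1369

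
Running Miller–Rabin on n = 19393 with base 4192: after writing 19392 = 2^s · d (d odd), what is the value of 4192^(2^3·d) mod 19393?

n − 1 = 19392 = 2^6 · 303, so s = 6 and d = 303.
x_0 = 4192^303 mod 19393 = 15104.
x_1 = 15104^2 mod 19393 = 10957.
x_2 = 10957^2 mod 19393 = 13179.
x_3 = 13179^2 mod 19393 = 2333.

2333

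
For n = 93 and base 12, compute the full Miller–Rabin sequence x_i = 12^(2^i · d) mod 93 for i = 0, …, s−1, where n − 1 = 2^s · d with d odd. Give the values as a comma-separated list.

n − 1 = 92 = 2^2 · 23, so s = 2 and d = 23.
x_0 = 12^23 mod 93 = 84.
x_1 = 84^2 mod 93 = 81.

84, 81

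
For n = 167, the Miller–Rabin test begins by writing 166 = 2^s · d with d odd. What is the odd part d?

83

Halving: 166 → 83; 83 is odd.
So 166 = 2^1 · 83.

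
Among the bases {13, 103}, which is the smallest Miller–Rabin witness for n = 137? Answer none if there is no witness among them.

none

n − 1 = 136 = 2^3 · 17, so s = 3 and d = 17.
Base 13: x_0 = 13^17 mod 137 = 127. x_0 is neither 1 nor 136, so continue squaring. x_1 = 127^2 mod 137 = 100. x_2 = 100^2 mod 137 = 136. x_2 ≡ −1, so 13 is not a witness.
Base 103: x_0 = 103^17 mod 137 = 136. x_0 = 136 ≡ −1, so 103 is not a witness.
No listed base is a witness for 137.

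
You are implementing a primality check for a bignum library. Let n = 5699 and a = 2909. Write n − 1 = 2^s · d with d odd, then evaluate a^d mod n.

2399

n − 1 = 5698 = 2^1 · 2849, so s = 1 and d = 2849.
2909^2849 mod 5699 = 2399.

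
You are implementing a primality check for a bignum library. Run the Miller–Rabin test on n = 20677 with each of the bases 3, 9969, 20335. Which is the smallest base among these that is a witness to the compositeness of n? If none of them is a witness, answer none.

3

n − 1 = 20676 = 2^2 · 5169, so s = 2 and d = 5169.
Base 3: x_0 = 3^5169 mod 20677 = 18040. x_0 is neither 1 nor 20676, so continue squaring. x_1 = 18040^2 mod 20677 = 6297. Reached i = s−1 = 1 without hitting −1: 3 is a Miller–Rabin witness and 20677 is composite.
Base 9969: x_0 = 9969^5169 mod 20677 = 17579. x_0 is neither 1 nor 20676, so continue squaring. x_1 = 17579^2 mod 20677 = 3476. Reached i = s−1 = 1 without hitting −1: 9969 is a Miller–Rabin witness and 20677 is composite.
Base 20335: x_0 = 20335^5169 mod 20677 = 10105. x_0 is neither 1 nor 20676, so continue squaring. x_1 = 10105^2 mod 20677 = 7999. Reached i = s−1 = 1 without hitting −1: 20335 is a Miller–Rabin witness and 20677 is composite.
The smallest witness among the given bases is 3.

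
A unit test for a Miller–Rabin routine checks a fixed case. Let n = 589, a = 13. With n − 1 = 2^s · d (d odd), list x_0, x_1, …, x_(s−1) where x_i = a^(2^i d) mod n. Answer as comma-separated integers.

n − 1 = 588 = 2^2 · 147, so s = 2 and d = 147.
x_0 = 13^147 mod 589 = 240.
x_1 = 240^2 mod 589 = 467.

240, 467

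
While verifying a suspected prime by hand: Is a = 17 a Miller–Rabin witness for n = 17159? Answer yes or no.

n − 1 = 17158 = 2^1 · 8579, so s = 1 and d = 8579.
x_0 = 17^8579 mod 17159 = 17158.
x_0 = 17158 ≡ −1, so 17 is not a witness.

no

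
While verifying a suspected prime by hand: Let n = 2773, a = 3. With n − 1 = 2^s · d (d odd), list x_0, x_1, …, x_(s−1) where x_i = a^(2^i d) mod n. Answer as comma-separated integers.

n − 1 = 2772 = 2^2 · 693, so s = 2 and d = 693.
x_0 = 3^693 mod 2773 = 920.
x_1 = 920^2 mod 2773 = 635.

920, 635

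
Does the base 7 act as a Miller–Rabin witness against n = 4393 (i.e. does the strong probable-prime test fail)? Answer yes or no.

n − 1 = 4392 = 2^3 · 549, so s = 3 and d = 549.
By repeated squaring, 7^549 ≡ 3138 (mod 4393).
x_0 = 7^549 mod 4393 = 3138.
x_0 is neither 1 nor 4392, so continue squaring.
x_1 = 3138^2 mod 4393 = 2331.
x_2 = 2331^2 mod 4393 = 3813.
Reached i = s−1 = 2 without hitting −1: 7 is a Miller–Rabin witness and 4393 is composite.

yes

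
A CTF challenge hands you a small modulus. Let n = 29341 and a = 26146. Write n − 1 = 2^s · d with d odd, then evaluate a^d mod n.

24389

n − 1 = 29340 = 2^2 · 7335, so s = 2 and d = 7335.
Repeated squaring mod 29341: 26146^1 ≡ 26146, 26146^2 ≡ 26698, 26146^4 ≡ 2291, 26146^8 ≡ 25983, 26146^16 ≡ 9220, 26146^32 ≡ 7523, 26146^64 ≡ 26081, 26146^128 ≡ 6158, 26146^256 ≡ 12392, 26146^512 ≡ 20211, 26146^1024 ≡ 28460, 26146^2048 ≡ 13295, 26146^4096 ≡ 6841.
7335 = 4096 + 2048 + 1024 + 128 + 32 + 4 + 2 + 1, so 26146^7335 ≡ 6841·13295·28460·6158·7523·2291·26698·26146 ≡ 24389 (mod 29341).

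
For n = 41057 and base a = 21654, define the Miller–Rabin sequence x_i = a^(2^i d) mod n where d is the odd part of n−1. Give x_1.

232

n − 1 = 41056 = 2^5 · 1283, so s = 5 and d = 1283.
x_0 = 21654^1283 mod 41057 = 30410.
x_1 = 30410^2 mod 41057 = 232.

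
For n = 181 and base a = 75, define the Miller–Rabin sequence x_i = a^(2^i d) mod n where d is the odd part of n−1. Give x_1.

1

n − 1 = 180 = 2^2 · 45, so s = 2 and d = 45.
x_0 = 75^45 mod 181 = 1.
x_1 = 1^2 mod 181 = 1.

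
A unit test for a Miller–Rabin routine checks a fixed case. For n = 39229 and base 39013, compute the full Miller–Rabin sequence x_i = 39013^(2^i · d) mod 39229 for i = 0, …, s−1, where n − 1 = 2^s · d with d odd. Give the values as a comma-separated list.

23577, 39228

n − 1 = 39228 = 2^2 · 9807, so s = 2 and d = 9807.
x_0 = 39013^9807 mod 39229 = 23577.
x_1 = 23577^2 mod 39229 = 39228.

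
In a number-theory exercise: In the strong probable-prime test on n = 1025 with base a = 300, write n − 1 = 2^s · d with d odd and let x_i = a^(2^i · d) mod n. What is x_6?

n − 1 = 1024 = 2^10 · 1, so s = 10 and d = 1.
x_0 = 300^1 mod 1025 = 300.
x_1 = 300^2 mod 1025 = 825.
x_2 = 825^2 mod 1025 = 25.
x_3 = 25^2 mod 1025 = 625.
x_4 = 625^2 mod 1025 = 100.
x_5 = 100^2 mod 1025 = 775.
x_6 = 775^2 mod 1025 = 1000.

1000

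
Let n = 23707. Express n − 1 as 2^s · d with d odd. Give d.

11853

Halving: 23706 → 11853; 11853 is odd.
So 23706 = 2^1 · 11853.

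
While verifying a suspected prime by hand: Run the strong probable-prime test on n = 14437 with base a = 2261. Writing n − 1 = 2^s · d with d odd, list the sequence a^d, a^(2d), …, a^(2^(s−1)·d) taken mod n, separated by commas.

9104, 14436

n − 1 = 14436 = 2^2 · 3609, so s = 2 and d = 3609.
x_0 = 2261^3609 mod 14437 = 9104.
x_1 = 9104^2 mod 14437 = 14436.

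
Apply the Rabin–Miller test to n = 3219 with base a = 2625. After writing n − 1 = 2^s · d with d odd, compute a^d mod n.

n − 1 = 3218 = 2^1 · 1609, so s = 1 and d = 1609.
2625^1609 mod 3219 = 1941.

1941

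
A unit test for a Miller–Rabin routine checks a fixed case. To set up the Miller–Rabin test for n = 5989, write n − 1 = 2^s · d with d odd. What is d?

Halving: 5988 → 2994 → 1497; 1497 is odd.
So 5988 = 2^2 · 1497.

1497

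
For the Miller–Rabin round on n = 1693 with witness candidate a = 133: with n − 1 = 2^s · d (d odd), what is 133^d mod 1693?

n − 1 = 1692 = 2^2 · 423, so s = 2 and d = 423.
133^423 mod 1693 = 1692.

1692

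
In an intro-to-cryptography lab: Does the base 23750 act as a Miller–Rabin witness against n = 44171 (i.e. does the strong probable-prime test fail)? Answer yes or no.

no

n − 1 = 44170 = 2^1 · 22085, so s = 1 and d = 22085.
x_0 = 23750^22085 mod 44171 = 44170.
x_0 = 44170 ≡ −1, so 23750 is not a witness.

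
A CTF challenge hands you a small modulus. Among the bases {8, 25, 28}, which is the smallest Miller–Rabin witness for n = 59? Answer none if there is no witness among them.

n − 1 = 58 = 2^1 · 29, so s = 1 and d = 29.
Base 8: x_0 = 8^29 mod 59 = 58. x_0 = 58 ≡ −1, so 8 is not a witness.
Base 25: x_0 = 25^29 mod 59 = 1. x_0 = 1, so 25 is not a witness.
Base 28: x_0 = 28^29 mod 59 = 1. x_0 = 1, so 28 is not a witness.
No listed base is a witness for 59.

none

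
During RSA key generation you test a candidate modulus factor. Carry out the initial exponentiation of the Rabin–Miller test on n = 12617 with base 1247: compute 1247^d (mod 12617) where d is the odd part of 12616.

3118

n − 1 = 12616 = 2^3 · 1577, so s = 3 and d = 1577.
By repeated squaring, 1247^1577 ≡ 3118 (mod 12617).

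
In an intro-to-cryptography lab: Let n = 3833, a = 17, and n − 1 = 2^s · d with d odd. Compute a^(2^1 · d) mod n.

1

n − 1 = 3832 = 2^3 · 479, so s = 3 and d = 479.
x_0 = 17^479 mod 3833 = 3832.
x_1 = 3832^2 mod 3833 = 1.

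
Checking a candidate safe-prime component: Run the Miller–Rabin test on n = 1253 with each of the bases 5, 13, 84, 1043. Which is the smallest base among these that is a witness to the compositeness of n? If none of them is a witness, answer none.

n − 1 = 1252 = 2^2 · 313, so s = 2 and d = 313.
Base 5: x_0 = 5^313 mod 1253 = 208. x_0 is neither 1 nor 1252, so continue squaring. x_1 = 208^2 mod 1253 = 662. Reached i = s−1 = 1 without hitting −1: 5 is a Miller–Rabin witness and 1253 is composite.
Base 13: x_0 = 13^313 mod 1253 = 888. x_0 is neither 1 nor 1252, so continue squaring. x_1 = 888^2 mod 1253 = 407. Reached i = s−1 = 1 without hitting −1: 13 is a Miller–Rabin witness and 1253 is composite.
Base 84: x_0 = 84^313 mod 1253 = 525. x_0 is neither 1 nor 1252, so continue squaring. x_1 = 525^2 mod 1253 = 1218. Reached i = s−1 = 1 without hitting −1: 84 is a Miller–Rabin witness and 1253 is composite.
Base 1043: x_0 = 1043^313 mod 1253 = 700. x_0 is neither 1 nor 1252, so continue squaring. x_1 = 700^2 mod 1253 = 77. Reached i = s−1 = 1 without hitting −1: 1043 is a Miller–Rabin witness and 1253 is composite.
The smallest witness among the given bases is 5.

5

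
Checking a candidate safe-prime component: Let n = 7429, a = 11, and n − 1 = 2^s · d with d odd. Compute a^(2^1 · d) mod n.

1787

n − 1 = 7428 = 2^2 · 1857, so s = 2 and d = 1857.
x_0 = 11^1857 mod 7429 = 4941.
x_1 = 4941^2 mod 7429 = 1787.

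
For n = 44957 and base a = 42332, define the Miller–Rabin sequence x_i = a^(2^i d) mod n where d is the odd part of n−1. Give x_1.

3892

n − 1 = 44956 = 2^2 · 11239, so s = 2 and d = 11239.
x_0 = 42332^11239 mod 44957 = 25017.
x_1 = 25017^2 mod 44957 = 3892.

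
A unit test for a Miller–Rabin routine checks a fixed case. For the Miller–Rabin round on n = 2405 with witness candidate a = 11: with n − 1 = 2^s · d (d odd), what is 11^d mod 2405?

11

n − 1 = 2404 = 2^2 · 601, so s = 2 and d = 601.
Repeated squaring mod 2405: 11^1 ≡ 11, 11^2 ≡ 121, 11^4 ≡ 211, 11^8 ≡ 1231, 11^16 ≡ 211, 11^32 ≡ 1231, 11^64 ≡ 211, 11^128 ≡ 1231, 11^256 ≡ 211, 11^512 ≡ 1231.
601 = 512 + 64 + 16 + 8 + 1, so 11^601 ≡ 1231·211·211·1231·11 ≡ 11 (mod 2405).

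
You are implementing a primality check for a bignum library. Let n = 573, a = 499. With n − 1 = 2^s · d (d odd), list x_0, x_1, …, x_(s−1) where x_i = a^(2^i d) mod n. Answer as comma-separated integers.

n − 1 = 572 = 2^2 · 143, so s = 2 and d = 143.
x_0 = 499^143 mod 573 = 133.
x_1 = 133^2 mod 573 = 499.

133, 499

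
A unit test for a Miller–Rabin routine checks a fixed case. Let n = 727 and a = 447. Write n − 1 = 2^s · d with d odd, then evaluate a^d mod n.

n − 1 = 726 = 2^1 · 363, so s = 1 and d = 363.
Repeated squaring mod 727: 447^1 ≡ 447, 447^2 ≡ 611, 447^4 ≡ 370, 447^8 ≡ 224, 447^16 ≡ 13, 447^32 ≡ 169, 447^64 ≡ 208, 447^128 ≡ 371, 447^256 ≡ 238.
363 = 256 + 64 + 32 + 8 + 2 + 1, so 447^363 ≡ 238·208·169·224·611·447 ≡ 1 (mod 727).

1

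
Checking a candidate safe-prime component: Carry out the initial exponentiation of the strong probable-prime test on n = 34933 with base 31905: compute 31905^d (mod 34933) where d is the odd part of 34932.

13393

n − 1 = 34932 = 2^2 · 8733, so s = 2 and d = 8733.
By repeated squaring, 31905^8733 ≡ 13393 (mod 34933).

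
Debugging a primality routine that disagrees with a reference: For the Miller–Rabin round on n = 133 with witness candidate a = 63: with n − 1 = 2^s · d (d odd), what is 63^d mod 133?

n − 1 = 132 = 2^2 · 33, so s = 2 and d = 33.
By repeated squaring, 63^33 ≡ 49 (mod 133).

49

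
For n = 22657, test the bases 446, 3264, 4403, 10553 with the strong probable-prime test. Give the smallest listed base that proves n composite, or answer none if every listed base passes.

446

n − 1 = 22656 = 2^7 · 177, so s = 7 and d = 177.
Base 446: x_0 = 446^177 mod 22657 = 11581. x_0 is neither 1 nor 22656, so continue squaring. x_1 = 11581^2 mod 22657 = 12778. x_2 = 12778^2 mod 22657 = 10942. x_3 = 10942^2 mod 22657 = 7776. x_4 = 7776^2 mod 22657 = 17300. x_5 = 17300^2 mod 22657 = 13687. x_6 = 13687^2 mod 22657 = 5893. Reached i = s−1 = 6 without hitting −1: 446 is a Miller–Rabin witness and 22657 is composite.
Base 3264: x_0 = 3264^177 mod 22657 = 2633. x_0 is neither 1 nor 22656, so continue squaring. x_1 = 2633^2 mod 22657 = 22304. x_2 = 22304^2 mod 22657 = 11324. x_3 = 11324^2 mod 22657 = 17013. x_4 = 17013^2 mod 22657 = 21651. x_5 = 21651^2 mod 22657 = 15128. x_6 = 15128^2 mod 22657 = 20684. Reached i = s−1 = 6 without hitting −1: 3264 is a Miller–Rabin witness and 22657 is composite.
Base 4403: x_0 = 4403^177 mod 22657 = 2450. x_0 is neither 1 nor 22656, so continue squaring. x_1 = 2450^2 mod 22657 = 21052. x_2 = 21052^2 mod 22657 = 15784. x_3 = 15784^2 mod 22657 = 20941. x_4 = 20941^2 mod 22657 = 21903. x_5 = 21903^2 mod 22657 = 2091. x_6 = 2091^2 mod 22657 = 22137. Reached i = s−1 = 6 without hitting −1: 4403 is a Miller–Rabin witness and 22657 is composite.
Base 10553: x_0 = 10553^177 mod 22657 = 19686. x_0 is neither 1 nor 22656, so continue squaring. x_1 = 19686^2 mod 22657 = 13268. x_2 = 13268^2 mod 22657 = 17591. x_3 = 17591^2 mod 22657 = 16632. x_4 = 16632^2 mod 22657 = 4111. x_5 = 4111^2 mod 22657 = 20856. x_6 = 20856^2 mod 22657 = 3650. Reached i = s−1 = 6 without hitting −1: 10553 is a Miller–Rabin witness and 22657 is composite.
The smallest witness among the given bases is 446.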